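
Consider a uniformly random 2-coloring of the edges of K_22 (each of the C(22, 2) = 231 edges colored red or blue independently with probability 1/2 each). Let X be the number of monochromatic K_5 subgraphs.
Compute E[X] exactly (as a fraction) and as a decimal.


Let X = Σ_S X_S over the C(22, 5) = 26334 subsets S of size 5, where X_S = 1 if the K_5 on S is monochromatic.
For a fixed S, the K_5 on S has C(5, 2) = 10 edges. P[all 10 edges red] = (1/2)^10, and likewise for blue, so P[monochromatic] = 2·(1/2)^10 = 2^{1 − 10} = 1/512.
By linearity: E[X] = C(22, 5) · 2^{1 − 10} = 26334 · 1/512 = 13167/256.
Numerically: E[X] ≈ 51.434.

E[X] = C(22,5)·2^(1−C(5,2)) = 13167/256 ≈ 51.434.


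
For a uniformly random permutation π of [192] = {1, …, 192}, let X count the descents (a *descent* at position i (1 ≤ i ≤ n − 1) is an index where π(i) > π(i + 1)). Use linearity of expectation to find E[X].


Write X = Σ X_I over i = 1, …, 191, with X_I the indicator of one descent.
There are 191 indicators.
For each fixed i, the pair (π(i), π(i+1)) is a uniformly random ordered pair of distinct values from {1, …, 192}; by symmetry P[π(i) > π(i+1)] = 1/2.
By linearity: E[X] = 191 · (1/2) = (192 − 1) · (1/2) = 191/2 ≈ 95.500000.

E[X] = 191/2 = 95.500000.


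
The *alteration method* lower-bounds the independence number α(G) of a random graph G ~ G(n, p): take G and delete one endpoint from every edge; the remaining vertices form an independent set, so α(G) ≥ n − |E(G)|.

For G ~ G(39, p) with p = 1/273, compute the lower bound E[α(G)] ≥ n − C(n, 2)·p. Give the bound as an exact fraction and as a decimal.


E[|E(G)|] = C(39, 2)·p = 741 · (1/273) = 19/7.
E[α(G)] ≥ n − E[|E(G)|] = 39 − 19/7 = 254/7.
Numerically: ≈ 36.2857.
(This is only a lower bound; the true E[α(G)] may be larger.)

E[α(G)] ≥ 254/7 ≈ 36.2857.


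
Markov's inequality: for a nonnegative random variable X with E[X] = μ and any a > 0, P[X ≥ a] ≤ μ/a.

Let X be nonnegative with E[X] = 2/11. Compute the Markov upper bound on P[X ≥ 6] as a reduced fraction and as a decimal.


μ = E[X] = 2/11, a = 6.
Markov: P[X ≥ 6] ≤ μ/a = (2/11)/6 = 1/33.
Numerically: ≈ 0.03030.
(Since a = 6 > μ = 0.18182, the bound 1/33 is < 1 and informative.)

P[X ≥ 6] ≤ 1/33 ≈ 0.03030.


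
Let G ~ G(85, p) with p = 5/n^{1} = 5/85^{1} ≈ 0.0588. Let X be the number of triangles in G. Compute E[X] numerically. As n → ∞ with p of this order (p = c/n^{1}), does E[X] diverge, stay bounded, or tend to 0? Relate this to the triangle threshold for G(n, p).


Number of potential triangles: C(85, 3) = 98770.
Each occurs with probability p³ ≈ (0.0588)³ ≈ 2.03542e-04.
By linearity: E[X] = C(85, 3)·p³ ≈ 98770 · 2.03542e-04 ≈ 20.104.
Here α = 1, so p = 5/n is exactly at the triangle threshold p ~ 1/n. Asymptotically E[X] → c³/6 = 5³/6 = 125/6 ≈ 20.833, a bounded constant. In this regime the triangle count is asymptotically Poisson(c³/6).

E[X] ≈ 20.104; in regime p = Θ(1/n^{1}) E[X] stays bounded (at the triangle threshold p ~ 1/n).


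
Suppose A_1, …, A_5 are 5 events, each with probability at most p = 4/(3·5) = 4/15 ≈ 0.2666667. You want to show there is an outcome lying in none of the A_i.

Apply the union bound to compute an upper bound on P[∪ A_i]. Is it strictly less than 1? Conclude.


Union bound: P[∪_{i=1}^{5} A_i] ≤ Σ_i P[A_i] ≤ 5·p = 5·(4/15) = 4/3.
Numerically: 4/3 ≈ 1.3333333.
Is 4/3 < 1? NO.
Since the bound 4/3 is ≥ 1, the union bound is uninformative here; it does NOT by itself certify existence.

5·p = 4/3 ≈ 1.3333333; existence NOT certified by the union bound.


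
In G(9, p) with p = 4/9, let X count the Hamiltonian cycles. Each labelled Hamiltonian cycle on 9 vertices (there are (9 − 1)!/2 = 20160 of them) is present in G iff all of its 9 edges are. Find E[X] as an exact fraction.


K_9 has (9 − 1)!/2 = 20160 labelled Hamiltonian cycles.
For each such Hamiltonian cycle H, let X_H = 1 if all 9 edges of H are present in G. Then P[X_H = 1] = p^{9} = (4/9)^{9} = 262144/387420489.
By linearity: E[X] = Σ_H E[X_H] = 20160 · p^{9} = 20160 · 262144/387420489 = 587202560/43046721.
Numerically: E[X] ≈ 13.64.

E[X] = 20160 · (4/9)^{9} = 587202560/43046721 ≈ 13.64.


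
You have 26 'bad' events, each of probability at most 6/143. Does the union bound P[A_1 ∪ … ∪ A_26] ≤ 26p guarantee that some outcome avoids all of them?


Union bound: P[∪_{i=1}^{26} A_i] ≤ Σ_i P[A_i] ≤ 26·p = 26·(6/143) = 12/11.
Numerically: 12/11 ≈ 1.09091.
Is 12/11 < 1? NO.
Since the bound 12/11 is ≥ 1, the union bound is uninformative here; it does NOT by itself certify existence.

26·p = 12/11 ≈ 1.09091; existence NOT certified by the union bound.


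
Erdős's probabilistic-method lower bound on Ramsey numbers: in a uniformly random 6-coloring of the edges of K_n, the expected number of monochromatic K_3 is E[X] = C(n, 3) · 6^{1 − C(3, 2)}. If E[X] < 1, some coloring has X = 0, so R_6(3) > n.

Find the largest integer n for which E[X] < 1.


We need C(n, 3) · 6^{1 − 3} < 1, i.e. C(n, 3) < 6^{3 − 1} = 36.
Check values of n near the boundary:
  n = 3: C(3, 3) = 1; 1 < 36? YES
  n = 4: C(4, 3) = 4; 4 < 36? YES
  n = 5: C(5, 3) = 10; 10 < 36? YES
  n = 6: C(6, 3) = 20; 20 < 36? YES
  n = 7: C(7, 3) = 35; 35 < 36? YES
  n = 8: C(8, 3) = 56; 56 < 36? NO
  n = 9: C(9, 3) = 84; 84 < 36? NO
The largest n with C(n, 3) < 36 is n = 7 (where E[X] = 35/36 ≈ 0.9722222). Hence R_6(3) > 7, i.e. R_6(3) ≥ 8.

Largest n = 7; hence R_6(3) > 7.


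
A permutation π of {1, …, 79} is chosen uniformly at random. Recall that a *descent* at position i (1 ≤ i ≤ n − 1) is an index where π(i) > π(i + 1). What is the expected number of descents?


Write X = Σ X_I over i = 1, …, 78, with X_I the indicator of one descent.
There are 78 indicators.
For each fixed i, the pair (π(i), π(i+1)) is a uniformly random ordered pair of distinct values from {1, …, 79}; by symmetry P[π(i) > π(i+1)] = 1/2.
By linearity: E[X] = 78 · (1/2) = (79 − 1) · (1/2) = 39 ≈ 39.0000.

E[X] = 39 = 39.0000.


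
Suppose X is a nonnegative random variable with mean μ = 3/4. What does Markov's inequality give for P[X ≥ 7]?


μ = E[X] = 3/4, a = 7.
Markov: P[X ≥ 7] ≤ μ/a = (3/4)/7 = 3/28.
Numerically: ≈ 0.107.
(Since a = 7 > μ = 0.750, the bound 3/28 is < 1 and informative.)

P[X ≥ 7] ≤ 3/28 ≈ 0.107.


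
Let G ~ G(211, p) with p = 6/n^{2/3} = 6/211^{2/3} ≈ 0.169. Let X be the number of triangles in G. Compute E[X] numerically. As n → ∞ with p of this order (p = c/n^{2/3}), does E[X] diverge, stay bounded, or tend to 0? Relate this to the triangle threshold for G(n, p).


Number of potential triangles: C(211, 3) = 1543465.
Each occurs with probability p³ ≈ (0.169)³ ≈ 4.85164e-03.
By linearity: E[X] = C(211, 3)·p³ ≈ 1543465 · 4.85164e-03 ≈ 7488.341.
Since α = 2/3 < 1, p = c/n^{2/3} ≫ 1/n is above the triangle threshold p ~ 1/n. Asymptotically E[X] ~ (c³/6)·n^{3(1−α)} = (6³/6)·n^{1} → ∞; triangles are abundant w.h.p.

E[X] ≈ 7488.341; in regime p = Θ(1/n^{2/3}) E[X] diverges (above the triangle threshold p ~ 1/n).


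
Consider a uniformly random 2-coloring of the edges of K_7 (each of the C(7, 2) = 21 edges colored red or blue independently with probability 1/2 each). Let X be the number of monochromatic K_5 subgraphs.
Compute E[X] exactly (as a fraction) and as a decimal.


Let X = Σ_S X_S over the C(7, 5) = 21 subsets S of size 5, where X_S = 1 if the K_5 on S is monochromatic.
For a fixed S, the K_5 on S has C(5, 2) = 10 edges. P[all 10 edges red] = (1/2)^10, and likewise for blue, so P[monochromatic] = 2·(1/2)^10 = 2^{1 − 10} = 1/512.
By linearity of expectation: E[X] = C(7, 5) · 2^{1 − 10} = 21 · 1/512 = 21/512.
Numerically: E[X] ≈ 0.041016.

E[X] = C(7,5)·2^(1−C(5,2)) = 21/512 ≈ 0.041016.


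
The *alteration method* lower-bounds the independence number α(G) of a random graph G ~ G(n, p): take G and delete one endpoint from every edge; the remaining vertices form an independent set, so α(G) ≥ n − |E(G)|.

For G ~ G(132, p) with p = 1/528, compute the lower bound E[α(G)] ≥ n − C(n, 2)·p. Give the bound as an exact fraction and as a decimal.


E[|E(G)|] = C(132, 2)·p = 8646 · (1/528) = 131/8.
E[α(G)] ≥ n − E[|E(G)|] = 132 − 131/8 = 925/8.
Numerically: ≈ 115.62500.
(This is only a lower bound; the true E[α(G)] may be larger.)

E[α(G)] ≥ 925/8 ≈ 115.62500.


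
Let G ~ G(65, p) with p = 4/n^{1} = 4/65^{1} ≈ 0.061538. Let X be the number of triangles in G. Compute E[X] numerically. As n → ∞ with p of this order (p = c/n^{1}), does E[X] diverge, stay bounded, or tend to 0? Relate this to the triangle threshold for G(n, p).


Number of potential triangles: C(65, 3) = 43680.
Each occurs with probability p³ ≈ (0.061538)³ ≈ 2.3304506e-04.
By linearity: E[X] = C(65, 3)·p³ ≈ 43680 · 2.3304506e-04 ≈ 10.17941.
Here α = 1, so p = 4/n is exactly at the triangle threshold p ~ 1/n. Asymptotically E[X] → c³/6 = 4³/6 = 32/3 ≈ 10.66667, a bounded constant. In this regime the triangle count is asymptotically Poisson(c³/6).

E[X] ≈ 10.17941; in regime p = Θ(1/n^{1}) E[X] stays bounded (at the triangle threshold p ~ 1/n).


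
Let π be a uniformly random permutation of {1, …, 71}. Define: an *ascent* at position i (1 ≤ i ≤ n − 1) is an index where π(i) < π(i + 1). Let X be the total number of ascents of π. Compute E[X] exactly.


Write X = Σ X_I over i = 1, …, 70, with X_I the indicator of one ascent.
There are 70 indicators.
For each fixed i, the pair (π(i), π(i+1)) is a uniformly random ordered pair of distinct values from {1, …, 71}; by symmetry P[π(i) < π(i+1)] = 1/2.
By linearity: E[X] = 70 · (1/2) = (71 − 1) · (1/2) = 35 ≈ 35.000000.

E[X] = 35 = 35.000000.


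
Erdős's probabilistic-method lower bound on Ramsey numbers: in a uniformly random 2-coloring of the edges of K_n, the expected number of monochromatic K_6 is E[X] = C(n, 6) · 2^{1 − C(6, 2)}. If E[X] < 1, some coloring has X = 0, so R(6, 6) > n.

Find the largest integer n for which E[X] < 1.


We need C(n, 6) · 2^{1 − 15} < 1, i.e. C(n, 6) < 2^{15 − 1} = 16384.
Check values of n near the boundary:
  n = 11: C(11, 6) = 462; 462 < 16384? YES
  n = 12: C(12, 6) = 924; 924 < 16384? YES
  n = 13: C(13, 6) = 1716; 1716 < 16384? YES
  n = 14: C(14, 6) = 3003; 3003 < 16384? YES
  n = 15: C(15, 6) = 5005; 5005 < 16384? YES
  n = 16: C(16, 6) = 8008; 8008 < 16384? YES
  n = 17: C(17, 6) = 12376; 12376 < 16384? YES
  n = 18: C(18, 6) = 18564; 18564 < 16384? NO
  n = 19: C(19, 6) = 27132; 27132 < 16384? NO
The largest n with C(n, 6) < 16384 is n = 17 (where E[X] = 1547/2048 ≈ 0.7553711). Hence R(6, 6) > 17, i.e. R(6, 6) ≥ 18.

Largest n = 17; hence R(6, 6) > 17.


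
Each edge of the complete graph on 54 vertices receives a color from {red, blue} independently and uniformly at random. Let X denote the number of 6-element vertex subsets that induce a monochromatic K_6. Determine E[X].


Let X = Σ_S X_S over the C(54, 6) = 25827165 subsets S of size 6, where X_S = 1 if the K_6 on S is monochromatic.
For a fixed S, the K_6 on S has C(6, 2) = 15 edges. P[all 15 edges red] = (1/2)^15, and likewise for blue, so P[monochromatic] = 2·(1/2)^15 = 2^{1 − 15} = 1/16384.
By linearity: E[X] = C(54, 6) · 2^{1 − 15} = 25827165 · 1/16384 = 25827165/16384.
Numerically: E[X] ≈ 1576.36505.

E[X] = C(54,6)·2^(1−C(6,2)) = 25827165/16384 ≈ 1576.36505.


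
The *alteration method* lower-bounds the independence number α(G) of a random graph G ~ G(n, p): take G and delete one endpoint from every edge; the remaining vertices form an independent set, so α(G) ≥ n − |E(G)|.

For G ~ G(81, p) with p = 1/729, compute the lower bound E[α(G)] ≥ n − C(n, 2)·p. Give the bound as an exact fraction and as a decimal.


E[|E(G)|] = C(81, 2)·p = 3240 · (1/729) = 40/9.
E[α(G)] ≥ n − E[|E(G)|] = 81 − 40/9 = 689/9.
Numerically: ≈ 76.5556.
(This is only a lower bound; the true E[α(G)] may be larger.)

E[α(G)] ≥ 689/9 ≈ 76.5556.


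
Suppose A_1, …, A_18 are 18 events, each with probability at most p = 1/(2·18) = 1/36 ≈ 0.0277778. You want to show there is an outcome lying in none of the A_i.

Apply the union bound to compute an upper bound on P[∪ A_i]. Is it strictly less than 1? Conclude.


Union bound: P[∪_{i=1}^{18} A_i] ≤ Σ_i P[A_i] ≤ 18·p = 18·(1/36) = 1/2.
Numerically: 1/2 ≈ 0.5000000.
Is 1/2 < 1? YES.
Since P[∪ A_i] ≤ 1/2 < 1, the complement has P[∩ A_i^c] ≥ 1 − 1/2 = 1/2 > 0, so some outcome avoids every A_i.

18·p = 1/2 ≈ 0.5000000; existence CERTIFIED by the union bound.


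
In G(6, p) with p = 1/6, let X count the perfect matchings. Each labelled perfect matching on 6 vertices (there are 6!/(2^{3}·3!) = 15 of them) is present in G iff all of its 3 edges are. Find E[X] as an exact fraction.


K_6 has 6!/(2^{3}·3!) = 15 labelled perfect matchings.
For each such perfect matching H, let X_H = 1 if all 3 edges of H are present in G. Then P[X_H = 1] = p^{3} = (1/6)^{3} = 1/216.
Summing the indicators: E[X] = Σ_H E[X_H] = 15 · p^{3} = 15 · 1/216 = 5/72.
Numerically: E[X] ≈ 0.0694.

E[X] = 15 · (1/6)^{3} = 5/72 ≈ 0.0694.


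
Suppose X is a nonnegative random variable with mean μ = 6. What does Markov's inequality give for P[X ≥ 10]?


μ = E[X] = 6, a = 10.
Markov: P[X ≥ 10] ≤ μ/a = (6)/10 = 3/5.
Numerically: ≈ 0.600.
(Since a = 10 > μ = 6.000, the bound 3/5 is < 1 and informative.)

P[X ≥ 10] ≤ 3/5 ≈ 0.600.


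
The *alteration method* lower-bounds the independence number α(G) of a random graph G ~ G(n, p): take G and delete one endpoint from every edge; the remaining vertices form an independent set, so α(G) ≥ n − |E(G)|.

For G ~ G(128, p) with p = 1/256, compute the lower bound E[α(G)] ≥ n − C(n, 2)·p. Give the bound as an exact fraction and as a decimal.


E[|E(G)|] = C(128, 2)·p = 8128 · (1/256) = 127/4.
E[α(G)] ≥ n − E[|E(G)|] = 128 − 127/4 = 385/4.
Numerically: ≈ 96.250000.
(This is only a lower bound; the true E[α(G)] may be larger.)

E[α(G)] ≥ 385/4 ≈ 96.250000.


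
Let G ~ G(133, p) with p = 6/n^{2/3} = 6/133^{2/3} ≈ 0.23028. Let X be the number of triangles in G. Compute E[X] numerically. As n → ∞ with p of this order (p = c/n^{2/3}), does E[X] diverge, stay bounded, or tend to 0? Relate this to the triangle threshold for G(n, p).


Number of potential triangles: C(133, 3) = 383306.
Each occurs with probability p³ ≈ (0.23028)³ ≈ 1.2210979e-02.
By linearity: E[X] = C(133, 3)·p³ ≈ 383306 · 1.2210979e-02 ≈ 4680.54135.
Since α = 2/3 < 1, p = c/n^{2/3} ≫ 1/n is above the triangle threshold p ~ 1/n. Asymptotically E[X] ~ (c³/6)·n^{3(1−α)} = (6³/6)·n^{1} → ∞; triangles are abundant w.h.p.

E[X] ≈ 4680.54135; in regime p = Θ(1/n^{2/3}) E[X] diverges (above the triangle threshold p ~ 1/n).


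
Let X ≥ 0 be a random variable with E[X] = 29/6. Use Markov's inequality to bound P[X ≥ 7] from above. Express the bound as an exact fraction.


μ = E[X] = 29/6, a = 7.
Markov: P[X ≥ 7] ≤ μ/a = (29/6)/7 = 29/42.
Numerically: ≈ 0.690476.
(Since a = 7 > μ = 4.833333, the bound 29/42 is < 1 and informative.)

P[X ≥ 7] ≤ 29/42 ≈ 0.690476.


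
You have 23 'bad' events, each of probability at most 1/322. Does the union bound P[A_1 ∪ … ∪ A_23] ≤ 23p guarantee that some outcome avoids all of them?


Union bound: P[∪_{i=1}^{23} A_i] ≤ Σ_i P[A_i] ≤ 23·p = 23·(1/322) = 1/14.
Numerically: 1/14 ≈ 0.0714286.
Is 1/14 < 1? YES.
Since P[∪ A_i] ≤ 1/14 < 1, the complement has P[∩ A_i^c] ≥ 1 − 1/14 = 13/14 > 0, so some outcome avoids every A_i.

23·p = 1/14 ≈ 0.0714286; existence CERTIFIED by the union bound.


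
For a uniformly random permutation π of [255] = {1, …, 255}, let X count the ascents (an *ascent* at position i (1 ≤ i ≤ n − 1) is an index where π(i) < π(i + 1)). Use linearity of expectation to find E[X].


Write X = Σ X_I over i = 1, …, 254, with X_I the indicator of one ascent.
There are 254 indicators.
For each fixed i, the pair (π(i), π(i+1)) is a uniformly random ordered pair of distinct values from {1, …, 255}; by symmetry P[π(i) < π(i+1)] = 1/2.
By linearity: E[X] = 254 · (1/2) = (255 − 1) · (1/2) = 127 ≈ 127.0000.

E[X] = 127 = 127.0000.


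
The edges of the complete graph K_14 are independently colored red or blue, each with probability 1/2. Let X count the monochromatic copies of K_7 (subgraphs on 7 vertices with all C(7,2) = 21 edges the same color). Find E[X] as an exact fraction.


Let X = Σ_S X_S over the C(14, 7) = 3432 subsets S of size 7, where X_S = 1 if the K_7 on S is monochromatic.
For a fixed S, the K_7 on S has C(7, 2) = 21 edges. P[all 21 edges red] = (1/2)^21, and likewise for blue, so P[monochromatic] = 2·(1/2)^21 = 2^{1 − 21} = 1/1048576.
By linearity of expectation: E[X] = C(14, 7) · 2^{1 − 21} = 3432 · 1/1048576 = 429/131072.
Numerically: E[X] ≈ 0.003.

E[X] = C(14,7)·2^(1−C(7,2)) = 429/131072 ≈ 0.003.


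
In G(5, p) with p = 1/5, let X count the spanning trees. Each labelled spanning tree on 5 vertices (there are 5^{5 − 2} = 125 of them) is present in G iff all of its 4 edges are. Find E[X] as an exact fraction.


K_5 has 5^{5 − 2} = 125 labelled spanning trees.
For each such spanning tree H, let X_H = 1 if all 4 edges of H are present in G. Then P[X_H = 1] = p^{4} = (1/5)^{4} = 1/625.
By linearity of expectation: E[X] = Σ_H E[X_H] = 125 · p^{4} = 125 · 1/625 = 1/5.
Numerically: E[X] ≈ 0.2.

E[X] = 125 · (1/5)^{4} = 1/5 ≈ 0.2.


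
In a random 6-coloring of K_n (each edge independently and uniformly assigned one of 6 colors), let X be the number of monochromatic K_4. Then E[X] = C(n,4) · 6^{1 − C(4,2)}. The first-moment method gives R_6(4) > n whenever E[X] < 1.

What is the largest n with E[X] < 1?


We need C(n, 4) · 6^{1 − 6} < 1, i.e. C(n, 4) < 6^{6 − 1} = 7776.
Check values of n near the boundary:
  n = 17: C(17, 4) = 2380; 2380 < 7776? YES
  n = 18: C(18, 4) = 3060; 3060 < 7776? YES
  n = 19: C(19, 4) = 3876; 3876 < 7776? YES
  n = 20: C(20, 4) = 4845; 4845 < 7776? YES
  n = 21: C(21, 4) = 5985; 5985 < 7776? YES
  n = 22: C(22, 4) = 7315; 7315 < 7776? YES
  n = 23: C(23, 4) = 8855; 8855 < 7776? NO
  n = 24: C(24, 4) = 10626; 10626 < 7776? NO
  n = 25: C(25, 4) = 12650; 12650 < 7776? NO
The largest n with C(n, 4) < 7776 is n = 22 (where E[X] = 7315/7776 ≈ 0.9407150). Hence R_6(4) > 22, i.e. R_6(4) ≥ 23.

Largest n = 22; hence R_6(4) > 22.


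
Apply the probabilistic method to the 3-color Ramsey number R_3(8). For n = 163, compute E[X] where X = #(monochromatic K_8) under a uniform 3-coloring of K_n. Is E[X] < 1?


E[X] = C(163, 8) · 3^{1 − 28} = 10380216608892 · 3^{−27} = 10380216608892/7625597484987.
As a reduced fraction: E[X] = 128150822332/94143178827 ≈ 1.3612332.
Is E[X] < 1? NO.
Since E[X] ≥ 1, the first-moment bound is inconclusive at n = 163; it does NOT by itself certify R_3(8) > 163.

E[X] = 128150822332/94143178827 ≈ 1.3612332; E[X] ≥ 1; first-moment method inconclusive here.


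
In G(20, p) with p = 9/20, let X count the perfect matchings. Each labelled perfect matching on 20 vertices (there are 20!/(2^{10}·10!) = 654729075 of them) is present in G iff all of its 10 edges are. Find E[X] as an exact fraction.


K_20 has 20!/(2^{10}·10!) = 654729075 labelled perfect matchings.
For each such perfect matching H, let X_H = 1 if all 10 edges of H are present in G. Then P[X_H = 1] = p^{10} = (9/20)^{10} = 3486784401/10240000000000.
Summing the indicators: E[X] = Σ_H E[X_H] = 654729075 · p^{10} = 654729075 · 3486784401/10240000000000 = 91315965023646363/409600000000.
Numerically: E[X] ≈ 2.23e+05.

E[X] = 654729075 · (9/20)^{10} = 91315965023646363/409600000000 ≈ 2.23e+05.


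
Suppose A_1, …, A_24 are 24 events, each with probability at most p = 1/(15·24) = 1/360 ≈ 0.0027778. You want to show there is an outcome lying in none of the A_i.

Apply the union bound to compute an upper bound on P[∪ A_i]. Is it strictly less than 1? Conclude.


Union bound: P[∪_{i=1}^{24} A_i] ≤ Σ_i P[A_i] ≤ 24·p = 24·(1/360) = 1/15.
Numerically: 1/15 ≈ 0.0666667.
Is 1/15 < 1? YES.
Since P[∪ A_i] ≤ 1/15 < 1, the complement has P[∩ A_i^c] ≥ 1 − 1/15 = 14/15 > 0, so some outcome avoids every A_i.

24·p = 1/15 ≈ 0.0666667; existence CERTIFIED by the union bound.


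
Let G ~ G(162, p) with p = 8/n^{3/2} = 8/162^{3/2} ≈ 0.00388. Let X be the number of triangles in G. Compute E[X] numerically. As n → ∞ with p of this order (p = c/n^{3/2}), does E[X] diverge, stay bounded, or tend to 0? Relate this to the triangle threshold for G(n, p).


Number of potential triangles: C(162, 3) = 695520.
Each occurs with probability p³ ≈ (0.00388)³ ≈ 5.84053e-08.
By linearity: E[X] = C(162, 3)·p³ ≈ 695520 · 5.84053e-08 ≈ 0.041.
Since α = 3/2 > 1, p = c/n^{3/2} = o(1/n) is below the triangle threshold p ~ 1/n. Asymptotically E[X] ~ (c³/6)·n^{3(1−α)} = (8³/6)·n^{-1.5} → 0, so by Markov's inequality G has no triangles w.h.p.

E[X] ≈ 0.041; in regime p = Θ(1/n^{3/2}) E[X] tends to 0 (below the triangle threshold p ~ 1/n).


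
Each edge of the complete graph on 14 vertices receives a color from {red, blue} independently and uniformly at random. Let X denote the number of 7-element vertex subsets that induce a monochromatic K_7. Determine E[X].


Let X = Σ_S X_S over the C(14, 7) = 3432 subsets S of size 7, where X_S = 1 if the K_7 on S is monochromatic.
For a fixed S, the K_7 on S has C(7, 2) = 21 edges. P[all 21 edges red] = (1/2)^21, and likewise for blue, so P[monochromatic] = 2·(1/2)^21 = 2^{1 − 21} = 1/1048576.
By linearity: E[X] = C(14, 7) · 2^{1 − 21} = 3432 · 1/1048576 = 429/131072.
Numerically: E[X] ≈ 0.003.

E[X] = C(14,7)·2^(1−C(7,2)) = 429/131072 ≈ 0.003.


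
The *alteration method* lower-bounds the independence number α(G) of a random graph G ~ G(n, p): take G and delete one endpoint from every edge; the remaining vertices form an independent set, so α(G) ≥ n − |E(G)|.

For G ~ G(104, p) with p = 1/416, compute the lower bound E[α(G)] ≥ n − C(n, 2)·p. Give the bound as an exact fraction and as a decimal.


E[|E(G)|] = C(104, 2)·p = 5356 · (1/416) = 103/8.
E[α(G)] ≥ n − E[|E(G)|] = 104 − 103/8 = 729/8.
Numerically: ≈ 91.12500.
(This is only a lower bound; the true E[α(G)] may be larger.)

E[α(G)] ≥ 729/8 ≈ 91.12500.


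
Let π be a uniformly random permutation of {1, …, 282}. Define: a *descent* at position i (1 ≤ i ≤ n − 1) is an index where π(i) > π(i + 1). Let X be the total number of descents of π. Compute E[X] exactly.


Write X = Σ X_I over i = 1, …, 281, with X_I the indicator of one descent.
There are 281 indicators.
For each fixed i, the pair (π(i), π(i+1)) is a uniformly random ordered pair of distinct values from {1, …, 282}; by symmetry P[π(i) > π(i+1)] = 1/2.
By linearity: E[X] = 281 · (1/2) = (282 − 1) · (1/2) = 281/2 ≈ 140.500.

E[X] = 281/2 = 140.500.


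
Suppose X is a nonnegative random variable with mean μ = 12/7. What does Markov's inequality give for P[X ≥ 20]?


μ = E[X] = 12/7, a = 20.
Markov: P[X ≥ 20] ≤ μ/a = (12/7)/20 = 3/35.
Numerically: ≈ 0.08571.
(Since a = 20 > μ = 1.71429, the bound 3/35 is < 1 and informative.)

P[X ≥ 20] ≤ 3/35 ≈ 0.08571.


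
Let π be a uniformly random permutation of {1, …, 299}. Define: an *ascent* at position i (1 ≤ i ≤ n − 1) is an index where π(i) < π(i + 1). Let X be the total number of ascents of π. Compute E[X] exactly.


Write X = Σ X_I over i = 1, …, 298, with X_I the indicator of one ascent.
There are 298 indicators.
For each fixed i, the pair (π(i), π(i+1)) is a uniformly random ordered pair of distinct values from {1, …, 299}; by symmetry P[π(i) < π(i+1)] = 1/2.
By linearity: E[X] = 298 · (1/2) = (299 − 1) · (1/2) = 149 ≈ 149.000000.

E[X] = 149 = 149.000000.


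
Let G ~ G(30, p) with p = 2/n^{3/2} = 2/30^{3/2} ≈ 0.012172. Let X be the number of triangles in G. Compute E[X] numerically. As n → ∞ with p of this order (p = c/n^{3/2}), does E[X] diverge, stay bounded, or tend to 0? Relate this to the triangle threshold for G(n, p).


Number of potential triangles: C(30, 3) = 4060.
Each occurs with probability p³ ≈ (0.012172)³ ≈ 1.8032018e-06.
By linearity: E[X] = C(30, 3)·p³ ≈ 4060 · 1.8032018e-06 ≈ 0.00732.
Since α = 3/2 > 1, p = c/n^{3/2} = o(1/n) is below the triangle threshold p ~ 1/n. Asymptotically E[X] ~ (c³/6)·n^{3(1−α)} = (2³/6)·n^{-1.5} → 0, so by Markov's inequality G has no triangles w.h.p.

E[X] ≈ 0.00732; in regime p = Θ(1/n^{3/2}) E[X] tends to 0 (below the triangle threshold p ~ 1/n).


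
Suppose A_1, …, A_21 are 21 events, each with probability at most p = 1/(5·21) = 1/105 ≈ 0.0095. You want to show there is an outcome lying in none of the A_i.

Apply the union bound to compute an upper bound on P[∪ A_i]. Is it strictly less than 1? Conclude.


Union bound: P[∪_{i=1}^{21} A_i] ≤ Σ_i P[A_i] ≤ 21·p = 21·(1/105) = 1/5.
Numerically: 1/5 ≈ 0.2000.
Is 1/5 < 1? YES.
Since P[∪ A_i] ≤ 1/5 < 1, the complement has P[∩ A_i^c] ≥ 1 − 1/5 = 4/5 > 0, so some outcome avoids every A_i.

21·p = 1/5 ≈ 0.2000; existence CERTIFIED by the union bound.


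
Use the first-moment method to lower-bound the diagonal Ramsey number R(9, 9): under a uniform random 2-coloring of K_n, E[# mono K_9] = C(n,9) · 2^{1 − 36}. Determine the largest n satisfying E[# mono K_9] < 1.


We need C(n, 9) · 2^{1 − 36} < 1, i.e. C(n, 9) < 2^{36 − 1} = 34359738368.
Check values of n near the boundary:
  n = 64: C(64, 9) = 27540584512; 27540584512 < 34359738368? YES
  n = 65: C(65, 9) = 31966749880; 31966749880 < 34359738368? YES
  n = 66: C(66, 9) = 37014131440; 37014131440 < 34359738368? NO
  n = 67: C(67, 9) = 42757703560; 42757703560 < 34359738368? NO
The largest n with C(n, 9) < 34359738368 is n = 65 (where E[X] = 3995843735/4294967296 ≈ 0.930355). Hence R(9, 9) > 65, i.e. R(9, 9) ≥ 66.

Largest n = 65; hence R(9, 9) > 65.


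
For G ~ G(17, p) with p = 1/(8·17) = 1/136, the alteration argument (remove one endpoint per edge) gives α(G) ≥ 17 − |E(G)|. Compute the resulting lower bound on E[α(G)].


E[|E(G)|] = C(17, 2)·p = 136 · (1/136) = 1.
E[α(G)] ≥ n − E[|E(G)|] = 17 − 1 = 16.
Numerically: ≈ 16.0000.
(This is only a lower bound; the true E[α(G)] may be larger.)

E[α(G)] ≥ 16 ≈ 16.0000.


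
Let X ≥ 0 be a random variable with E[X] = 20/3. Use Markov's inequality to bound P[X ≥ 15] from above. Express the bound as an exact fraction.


μ = E[X] = 20/3, a = 15.
Markov: P[X ≥ 15] ≤ μ/a = (20/3)/15 = 4/9.
Numerically: ≈ 0.4444.
(Since a = 15 > μ = 6.6667, the bound 4/9 is < 1 and informative.)

P[X ≥ 15] ≤ 4/9 ≈ 0.4444.


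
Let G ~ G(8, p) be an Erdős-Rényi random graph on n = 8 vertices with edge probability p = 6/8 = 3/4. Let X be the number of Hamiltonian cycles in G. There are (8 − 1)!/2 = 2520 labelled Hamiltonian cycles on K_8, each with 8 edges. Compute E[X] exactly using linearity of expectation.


K_8 has (8 − 1)!/2 = 2520 labelled Hamiltonian cycles.
For each such Hamiltonian cycle H, let X_H = 1 if all 8 edges of H are present in G. Then P[X_H = 1] = p^{8} = (3/4)^{8} = 6561/65536.
By linearity of expectation: E[X] = Σ_H E[X_H] = 2520 · p^{8} = 2520 · 6561/65536 = 2066715/8192.
Numerically: E[X] ≈ 252.

E[X] = 2520 · (3/4)^{8} = 2066715/8192 ≈ 252.


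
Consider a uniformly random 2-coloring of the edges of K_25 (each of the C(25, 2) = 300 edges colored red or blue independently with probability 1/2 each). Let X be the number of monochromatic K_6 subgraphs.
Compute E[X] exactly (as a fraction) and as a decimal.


Let X = Σ_S X_S over the C(25, 6) = 177100 subsets S of size 6, where X_S = 1 if the K_6 on S is monochromatic.
For a fixed S, the K_6 on S has C(6, 2) = 15 edges. P[all 15 edges red] = (1/2)^15, and likewise for blue, so P[monochromatic] = 2·(1/2)^15 = 2^{1 − 15} = 1/16384.
By linearity: E[X] = C(25, 6) · 2^{1 − 15} = 177100 · 1/16384 = 44275/4096.
Numerically: E[X] ≈ 10.809.

E[X] = C(25,6)·2^(1−C(6,2)) = 44275/4096 ≈ 10.809.


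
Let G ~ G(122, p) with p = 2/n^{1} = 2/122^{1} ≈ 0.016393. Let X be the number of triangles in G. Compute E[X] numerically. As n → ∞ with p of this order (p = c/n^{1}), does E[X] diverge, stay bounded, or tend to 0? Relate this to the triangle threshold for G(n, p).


Number of potential triangles: C(122, 3) = 295240.
Each occurs with probability p³ ≈ (0.016393)³ ≈ 4.4056551e-06.
By linearity: E[X] = C(122, 3)·p³ ≈ 295240 · 4.4056551e-06 ≈ 1.30073.
Here α = 1, so p = 2/n is exactly at the triangle threshold p ~ 1/n. Asymptotically E[X] → c³/6 = 2³/6 = 4/3 ≈ 1.33333, a bounded constant. In this regime the triangle count is asymptotically Poisson(c³/6).

E[X] ≈ 1.30073; in regime p = Θ(1/n^{1}) E[X] stays bounded (at the triangle threshold p ~ 1/n).


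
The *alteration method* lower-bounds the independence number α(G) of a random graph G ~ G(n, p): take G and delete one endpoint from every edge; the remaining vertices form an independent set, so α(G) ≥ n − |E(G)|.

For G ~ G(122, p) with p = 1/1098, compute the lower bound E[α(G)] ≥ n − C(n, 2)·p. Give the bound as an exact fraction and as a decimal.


E[|E(G)|] = C(122, 2)·p = 7381 · (1/1098) = 121/18.
E[α(G)] ≥ n − E[|E(G)|] = 122 − 121/18 = 2075/18.
Numerically: ≈ 115.278.
(This is only a lower bound; the true E[α(G)] may be larger.)

E[α(G)] ≥ 2075/18 ≈ 115.278.


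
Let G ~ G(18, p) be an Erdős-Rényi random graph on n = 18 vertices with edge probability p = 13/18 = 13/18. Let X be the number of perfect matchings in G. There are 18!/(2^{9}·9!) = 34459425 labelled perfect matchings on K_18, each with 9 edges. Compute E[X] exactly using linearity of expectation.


K_18 has 18!/(2^{9}·9!) = 34459425 labelled perfect matchings.
For each such perfect matching H, let X_H = 1 if all 9 edges of H are present in G. Then P[X_H = 1] = p^{9} = (13/18)^{9} = 10604499373/198359290368.
By linearity of expectation: E[X] = Σ_H E[X_H] = 34459425 · p^{9} = 34459425 · 10604499373/198359290368 = 4511419145758525/2448880128.
Numerically: E[X] ≈ 1.84e+06.

E[X] = 34459425 · (13/18)^{9} = 4511419145758525/2448880128 ≈ 1.84e+06.


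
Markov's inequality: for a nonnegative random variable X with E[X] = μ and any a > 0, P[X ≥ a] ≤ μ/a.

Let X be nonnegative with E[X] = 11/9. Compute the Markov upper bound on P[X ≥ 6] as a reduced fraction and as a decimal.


μ = E[X] = 11/9, a = 6.
Markov: P[X ≥ 6] ≤ μ/a = (11/9)/6 = 11/54.
Numerically: ≈ 0.204.
(Since a = 6 > μ = 1.222, the bound 11/54 is < 1 and informative.)

P[X ≥ 6] ≤ 11/54 ≈ 0.204.


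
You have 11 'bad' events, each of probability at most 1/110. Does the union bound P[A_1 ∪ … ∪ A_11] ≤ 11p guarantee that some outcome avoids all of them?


Union bound: P[∪_{i=1}^{11} A_i] ≤ Σ_i P[A_i] ≤ 11·p = 11·(1/110) = 1/10.
Numerically: 1/10 ≈ 0.1000.
Is 1/10 < 1? YES.
Since P[∪ A_i] ≤ 1/10 < 1, the complement has P[∩ A_i^c] ≥ 1 − 1/10 = 9/10 > 0, so some outcome avoids every A_i.

11·p = 1/10 ≈ 0.1000; existence CERTIFIED by the union bound.


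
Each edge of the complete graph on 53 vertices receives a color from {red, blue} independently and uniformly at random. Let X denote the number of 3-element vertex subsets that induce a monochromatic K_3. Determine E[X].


Let X = Σ_S X_S over the C(53, 3) = 23426 subsets S of size 3, where X_S = 1 if the K_3 on S is monochromatic.
For a fixed S, the K_3 on S has C(3, 2) = 3 edges. P[all 3 edges red] = (1/2)^3, and likewise for blue, so P[monochromatic] = 2·(1/2)^3 = 2^{1 − 3} = 1/4.
By linearity: E[X] = C(53, 3) · 2^{1 − 3} = 23426 · 1/4 = 11713/2.
Numerically: E[X] ≈ 5856.50000.

E[X] = C(53,3)·2^(1−C(3,2)) = 11713/2 ≈ 5856.50000.


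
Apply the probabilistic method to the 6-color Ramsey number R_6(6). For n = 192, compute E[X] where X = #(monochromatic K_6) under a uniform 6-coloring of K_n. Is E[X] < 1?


E[X] = C(192, 6) · 6^{1 − 15} = 64300886496 · 6^{−14} = 64300886496/78364164096.
As a reduced fraction: E[X] = 223266967/272097792 ≈ 0.8205394.
Is E[X] < 1? YES.
Since E[X] < 1, there exists a 6-coloring of K_{192} with no monochromatic K_6; hence R_6(6) > 192.

E[X] = 223266967/272097792 ≈ 0.8205394; E[X] < 1, so R_6(6) > 192.


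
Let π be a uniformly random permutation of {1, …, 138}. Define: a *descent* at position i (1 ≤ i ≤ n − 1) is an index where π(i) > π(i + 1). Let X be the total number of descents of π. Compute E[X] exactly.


Write X = Σ X_I over i = 1, …, 137, with X_I the indicator of one descent.
There are 137 indicators.
For each fixed i, the pair (π(i), π(i+1)) is a uniformly random ordered pair of distinct values from {1, …, 138}; by symmetry P[π(i) > π(i+1)] = 1/2.
By linearity: E[X] = 137 · (1/2) = (138 − 1) · (1/2) = 137/2 ≈ 68.500.

E[X] = 137/2 = 68.500.


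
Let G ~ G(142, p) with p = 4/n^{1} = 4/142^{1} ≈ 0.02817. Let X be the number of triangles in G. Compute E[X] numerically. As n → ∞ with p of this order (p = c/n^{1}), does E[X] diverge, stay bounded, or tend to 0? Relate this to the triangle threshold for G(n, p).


Number of potential triangles: C(142, 3) = 467180.
Each occurs with probability p³ ≈ (0.02817)³ ≈ 2.235193e-05.
By linearity: E[X] = C(142, 3)·p³ ≈ 467180 · 2.235193e-05 ≈ 10.4424.
Here α = 1, so p = 4/n is exactly at the triangle threshold p ~ 1/n. Asymptotically E[X] → c³/6 = 4³/6 = 32/3 ≈ 10.6667, a bounded constant. In this regime the triangle count is asymptotically Poisson(c³/6).

E[X] ≈ 10.4424; in regime p = Θ(1/n^{1}) E[X] stays bounded (at the triangle threshold p ~ 1/n).


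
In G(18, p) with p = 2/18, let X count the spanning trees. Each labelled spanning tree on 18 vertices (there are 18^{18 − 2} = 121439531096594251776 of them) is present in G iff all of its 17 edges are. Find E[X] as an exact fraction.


K_18 has 18^{18 − 2} = 121439531096594251776 labelled spanning trees.
For each such spanning tree H, let X_H = 1 if all 17 edges of H are present in G. Then P[X_H = 1] = p^{17} = (1/9)^{17} = 1/16677181699666569.
Summing the indicators: E[X] = Σ_H E[X_H] = 121439531096594251776 · p^{17} = 121439531096594251776 · 1/16677181699666569 = 65536/9.
Numerically: E[X] ≈ 7282.

E[X] = 121439531096594251776 · (1/9)^{17} = 65536/9 ≈ 7282.


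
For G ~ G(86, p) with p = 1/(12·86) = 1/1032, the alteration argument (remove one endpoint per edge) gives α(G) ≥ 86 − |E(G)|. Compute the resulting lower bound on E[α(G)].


E[|E(G)|] = C(86, 2)·p = 3655 · (1/1032) = 85/24.
E[α(G)] ≥ n − E[|E(G)|] = 86 − 85/24 = 1979/24.
Numerically: ≈ 82.4583.
(This is only a lower bound; the true E[α(G)] may be larger.)

E[α(G)] ≥ 1979/24 ≈ 82.4583.


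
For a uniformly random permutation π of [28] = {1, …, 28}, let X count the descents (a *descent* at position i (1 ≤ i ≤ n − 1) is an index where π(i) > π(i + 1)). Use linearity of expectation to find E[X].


Write X = Σ X_I over i = 1, …, 27, with X_I the indicator of one descent.
There are 27 indicators.
For each fixed i, the pair (π(i), π(i+1)) is a uniformly random ordered pair of distinct values from {1, …, 28}; by symmetry P[π(i) > π(i+1)] = 1/2.
By linearity: E[X] = 27 · (1/2) = (28 − 1) · (1/2) = 27/2 ≈ 13.500000.

E[X] = 27/2 = 13.500000.


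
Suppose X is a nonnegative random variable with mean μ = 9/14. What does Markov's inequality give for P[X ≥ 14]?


μ = E[X] = 9/14, a = 14.
Markov: P[X ≥ 14] ≤ μ/a = (9/14)/14 = 9/196.
Numerically: ≈ 0.0459.
(Since a = 14 > μ = 0.6429, the bound 9/196 is < 1 and informative.)

P[X ≥ 14] ≤ 9/196 ≈ 0.0459.


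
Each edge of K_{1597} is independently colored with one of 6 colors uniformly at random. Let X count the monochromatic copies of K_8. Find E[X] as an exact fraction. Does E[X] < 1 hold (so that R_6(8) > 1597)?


E[X] = C(1597, 8) · 6^{1 − 28} = 1031080153060953275445 · 6^{−27} = 1031080153060953275445/1023490369077469249536.
As a reduced fraction: E[X] = 38188153817072343535/37907050706572935168 ≈ 1.007.
Is E[X] < 1? NO.
Since E[X] ≥ 1, the first-moment bound is inconclusive at n = 1597; it does NOT by itself certify R_6(8) > 1597.

E[X] = 38188153817072343535/37907050706572935168 ≈ 1.007; E[X] ≥ 1; first-moment method inconclusive here.


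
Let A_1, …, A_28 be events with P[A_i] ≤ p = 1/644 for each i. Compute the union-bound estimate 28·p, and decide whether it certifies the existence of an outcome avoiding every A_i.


Union bound: P[∪_{i=1}^{28} A_i] ≤ Σ_i P[A_i] ≤ 28·p = 28·(1/644) = 1/23.
Numerically: 1/23 ≈ 0.0434783.
Is 1/23 < 1? YES.
Since P[∪ A_i] ≤ 1/23 < 1, the complement has P[∩ A_i^c] ≥ 1 − 1/23 = 22/23 > 0, so some outcome avoids every A_i.

28·p = 1/23 ≈ 0.0434783; existence CERTIFIED by the union bound.


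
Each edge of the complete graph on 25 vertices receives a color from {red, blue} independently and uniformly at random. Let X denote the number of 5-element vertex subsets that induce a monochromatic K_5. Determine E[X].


Let X = Σ_S X_S over the C(25, 5) = 53130 subsets S of size 5, where X_S = 1 if the K_5 on S is monochromatic.
For a fixed S, the K_5 on S has C(5, 2) = 10 edges. P[all 10 edges red] = (1/2)^10, and likewise for blue, so P[monochromatic] = 2·(1/2)^10 = 2^{1 − 10} = 1/512.
By linearity: E[X] = C(25, 5) · 2^{1 − 10} = 53130 · 1/512 = 26565/256.
Numerically: E[X] ≈ 103.770.

E[X] = C(25,5)·2^(1−C(5,2)) = 26565/256 ≈ 103.770.


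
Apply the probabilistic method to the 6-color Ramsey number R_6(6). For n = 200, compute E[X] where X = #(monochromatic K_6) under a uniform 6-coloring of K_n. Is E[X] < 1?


E[X] = C(200, 6) · 6^{1 − 15} = 82408626300 · 6^{−14} = 82408626300/78364164096.
As a reduced fraction: E[X] = 6867385525/6530347008 ≈ 1.052.
Is E[X] < 1? NO.
Since E[X] ≥ 1, the first-moment bound is inconclusive at n = 200; it does NOT by itself certify R_6(6) > 200.

E[X] = 6867385525/6530347008 ≈ 1.052; E[X] ≥ 1; first-moment method inconclusive here.


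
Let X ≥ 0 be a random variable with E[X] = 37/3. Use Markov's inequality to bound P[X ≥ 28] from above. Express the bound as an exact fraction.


μ = E[X] = 37/3, a = 28.
Markov: P[X ≥ 28] ≤ μ/a = (37/3)/28 = 37/84.
Numerically: ≈ 0.44048.
(Since a = 28 > μ = 12.33333, the bound 37/84 is < 1 and informative.)

P[X ≥ 28] ≤ 37/84 ≈ 0.44048.


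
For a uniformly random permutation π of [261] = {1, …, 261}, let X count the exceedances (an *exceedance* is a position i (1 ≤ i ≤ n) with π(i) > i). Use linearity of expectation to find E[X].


Write X = Σ_{i=1}^{261} X_i, where X_i = 1_{π(i) > i}.
For each fixed i, π(i) is uniform over {1, …, 261} (marginal of a uniform permutation), so P[π(i) > i] = (n − i)/n. Summing: Σ_{i=1}^{261} (n − i)/n = (0 + 1 + … + 260)/261 = 261(261 − 1)/(2·261) = (261 − 1)/2.
Hence E[X] = Σ_{i=1}^{261} (261 − i)/261 = 130 ≈ 130.000.

E[X] = 130 = 130.000.


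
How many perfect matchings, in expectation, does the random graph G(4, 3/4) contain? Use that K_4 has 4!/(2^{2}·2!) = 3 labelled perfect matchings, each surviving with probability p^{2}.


K_4 has 4!/(2^{2}·2!) = 3 labelled perfect matchings.
For each such perfect matching H, let X_H = 1 if all 2 edges of H are present in G. Then P[X_H = 1] = p^{2} = (3/4)^{2} = 9/16.
Summing the indicators: E[X] = Σ_H E[X_H] = 3 · p^{2} = 3 · 9/16 = 27/16.
Numerically: E[X] ≈ 1.688.

E[X] = 3 · (3/4)^{2} = 27/16 ≈ 1.688.


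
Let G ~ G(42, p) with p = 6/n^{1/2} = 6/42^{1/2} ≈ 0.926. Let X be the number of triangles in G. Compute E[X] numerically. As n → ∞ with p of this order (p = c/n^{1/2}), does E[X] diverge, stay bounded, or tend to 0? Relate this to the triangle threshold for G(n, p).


Number of potential triangles: C(42, 3) = 11480.
Each occurs with probability p³ ≈ (0.926)³ ≈ 7.93560e-01.
By linearity: E[X] = C(42, 3)·p³ ≈ 11480 · 7.93560e-01 ≈ 9110.070.
Since α = 1/2 < 1, p = c/n^{1/2} ≫ 1/n is above the triangle threshold p ~ 1/n. Asymptotically E[X] ~ (c³/6)·n^{3(1−α)} = (6³/6)·n^{1.5} → ∞; triangles are abundant w.h.p.

E[X] ≈ 9110.070; in regime p = Θ(1/n^{1/2}) E[X] diverges (above the triangle threshold p ~ 1/n).
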